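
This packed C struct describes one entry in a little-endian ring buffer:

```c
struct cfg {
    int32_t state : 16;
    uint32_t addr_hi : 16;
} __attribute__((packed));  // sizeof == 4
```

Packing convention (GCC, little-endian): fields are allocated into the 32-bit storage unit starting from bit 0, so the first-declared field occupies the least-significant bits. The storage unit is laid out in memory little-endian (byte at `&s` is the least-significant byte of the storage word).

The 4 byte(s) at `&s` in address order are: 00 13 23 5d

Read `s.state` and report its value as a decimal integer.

[0]=0x00 [1]=0x13 [2]=0x23 [3]=0x5d (little-endian) → word 0x5d231300
state:16 @ bit 0 → (0x5d231300>>0)&0xffff = 0x1300  ←
addr_hi:16 @ bit 16 → (0x5d231300>>16)&0xffff = 0x5d23
state signed 16b, MSB=0: value = 4864

4864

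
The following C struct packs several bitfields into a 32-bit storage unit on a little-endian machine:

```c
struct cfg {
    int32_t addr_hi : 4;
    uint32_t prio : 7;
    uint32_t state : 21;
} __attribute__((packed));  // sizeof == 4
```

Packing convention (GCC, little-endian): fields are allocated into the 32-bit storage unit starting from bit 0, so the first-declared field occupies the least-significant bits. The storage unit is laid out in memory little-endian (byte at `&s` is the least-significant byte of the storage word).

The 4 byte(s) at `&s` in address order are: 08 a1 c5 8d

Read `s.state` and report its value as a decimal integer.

1161396

[0]=0x08 [1]=0xa1 [2]=0xc5 [3]=0x8d (little-endian) → word 0x8dc5a108
addr_hi [0+:4] = (word>>0) & 0xf = 8
prio [4+:7] = (word>>4) & 0x7f = 16
state [11+:21] = (word>>11) & 0x1fffff = 1161396  ←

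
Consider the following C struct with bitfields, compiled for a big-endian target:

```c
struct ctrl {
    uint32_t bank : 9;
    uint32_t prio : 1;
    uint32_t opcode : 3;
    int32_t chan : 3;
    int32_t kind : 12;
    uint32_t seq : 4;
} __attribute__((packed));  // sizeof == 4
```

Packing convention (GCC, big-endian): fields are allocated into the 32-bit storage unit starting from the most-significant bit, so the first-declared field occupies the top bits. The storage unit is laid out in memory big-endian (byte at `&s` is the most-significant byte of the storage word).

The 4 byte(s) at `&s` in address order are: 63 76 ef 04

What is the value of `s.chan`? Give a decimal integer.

-2

[0]=0x63 [1]=0x76 [2]=0xef [3]=0x04 (big-endian) → word 0x6376ef04
bank:9 @ bit 23 → (0x6376ef04>>23)&0x1ff = 0xc6
prio:1 @ bit 22 → (0x6376ef04>>22)&0x1 = 0x1
opcode:3 @ bit 19 → (0x6376ef04>>19)&0x7 = 0x6
chan:3 @ bit 16 → (0x6376ef04>>16)&0x7 = 0x6  ←
kind:12 @ bit 4 → (0x6376ef04>>4)&0xfff = 0xef0
seq:4 @ bit 0 → (0x6376ef04>>0)&0xf = 0x4
chan signed 3b, MSB=1: 6 - 8 = -2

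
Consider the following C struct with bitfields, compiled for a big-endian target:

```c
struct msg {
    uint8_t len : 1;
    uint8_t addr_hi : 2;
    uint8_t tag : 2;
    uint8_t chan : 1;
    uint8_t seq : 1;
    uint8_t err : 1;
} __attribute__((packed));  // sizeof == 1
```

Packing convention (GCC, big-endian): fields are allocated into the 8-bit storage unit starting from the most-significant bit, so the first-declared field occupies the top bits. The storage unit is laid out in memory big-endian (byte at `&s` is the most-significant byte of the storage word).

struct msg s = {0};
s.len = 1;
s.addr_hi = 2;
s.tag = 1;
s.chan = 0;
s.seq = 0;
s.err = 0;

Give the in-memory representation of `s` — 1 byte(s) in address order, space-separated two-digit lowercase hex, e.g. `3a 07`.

len:1 = 1 → 0x1 << 7 → word 0x80
addr_hi:2 = 2 → 0x2 << 5 → word 0xc0
tag:2 = 1 → 0x1 << 3 → word 0xc8
chan:1 = 0 → 0x0 << 2 → word 0xc8
seq:1 = 0 → 0x0 << 1 → word 0xc8
err:1 = 0 → 0x0 << 0 → word 0xc8
word = 0xc8 → big-endian bytes:
  [0]=0xc8

c8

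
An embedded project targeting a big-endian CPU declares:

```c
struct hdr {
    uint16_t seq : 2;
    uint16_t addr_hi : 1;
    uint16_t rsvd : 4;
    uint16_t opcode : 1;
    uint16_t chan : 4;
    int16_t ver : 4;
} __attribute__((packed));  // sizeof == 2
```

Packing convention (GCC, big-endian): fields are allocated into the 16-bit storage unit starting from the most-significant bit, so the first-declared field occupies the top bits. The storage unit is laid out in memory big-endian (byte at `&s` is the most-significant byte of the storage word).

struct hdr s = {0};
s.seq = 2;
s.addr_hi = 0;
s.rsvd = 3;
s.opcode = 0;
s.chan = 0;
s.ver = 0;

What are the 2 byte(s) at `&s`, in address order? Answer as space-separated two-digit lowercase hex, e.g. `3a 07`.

[14+:2] seq=2 & 0x3 = 0x2; word=0x8000
[13+:1] addr_hi=0 & 0x1 = 0x0; word=0x8000
[9+:4] rsvd=3 & 0xf = 0x3; word=0x8600
[8+:1] opcode=0 & 0x1 = 0x0; word=0x8600
[4+:4] chan=0 & 0xf = 0x0; word=0x8600
[0+:4] ver=0 & 0xf = 0x0; word=0x8600
word = 0x8600 → big-endian bytes:
  [0]=0x86  [1]=0x00

86 00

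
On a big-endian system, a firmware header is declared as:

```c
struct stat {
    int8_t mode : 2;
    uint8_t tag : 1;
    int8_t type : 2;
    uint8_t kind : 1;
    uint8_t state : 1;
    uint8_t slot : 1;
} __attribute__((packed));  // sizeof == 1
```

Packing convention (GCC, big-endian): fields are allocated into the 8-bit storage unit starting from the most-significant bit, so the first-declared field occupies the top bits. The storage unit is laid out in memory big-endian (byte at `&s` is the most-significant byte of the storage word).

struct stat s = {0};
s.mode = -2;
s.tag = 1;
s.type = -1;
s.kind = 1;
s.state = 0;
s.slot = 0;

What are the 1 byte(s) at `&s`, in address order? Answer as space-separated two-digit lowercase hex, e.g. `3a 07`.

[6+:2] mode=-2 & 0x3 = 0x2; word=0x80
[5+:1] tag=1 & 0x1 = 0x1; word=0xa0
[3+:2] type=-1 & 0x3 = 0x3; word=0xb8
[2+:1] kind=1 & 0x1 = 0x1; word=0xbc
[1+:1] state=0 & 0x1 = 0x0; word=0xbc
[0+:1] slot=0 & 0x1 = 0x0; word=0xbc
word = 0xbc → big-endian bytes:
  [0]=0xbc

bc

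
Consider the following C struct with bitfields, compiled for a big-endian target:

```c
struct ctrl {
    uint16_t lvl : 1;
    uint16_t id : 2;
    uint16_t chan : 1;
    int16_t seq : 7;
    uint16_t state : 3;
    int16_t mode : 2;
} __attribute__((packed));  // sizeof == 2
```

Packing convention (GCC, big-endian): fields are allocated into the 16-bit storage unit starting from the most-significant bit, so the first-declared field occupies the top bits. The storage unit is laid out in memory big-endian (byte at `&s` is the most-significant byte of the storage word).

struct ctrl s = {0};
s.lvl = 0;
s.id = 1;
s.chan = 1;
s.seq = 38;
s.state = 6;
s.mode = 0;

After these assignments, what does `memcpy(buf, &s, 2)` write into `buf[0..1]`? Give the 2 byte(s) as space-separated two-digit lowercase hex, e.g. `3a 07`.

lvl (1b) val=0 bits=0x0 at bit 15: 0x0000
id (2b) val=1 bits=0x1 at bit 13: 0x2000
chan (1b) val=1 bits=0x1 at bit 12: 0x3000
seq (7b) val=38 bits=0x26 at bit 5: 0x34c0
state (3b) val=6 bits=0x6 at bit 2: 0x34d8
mode (2b) val=0 bits=0x0 at bit 0: 0x34d8
word = 0x34d8 → big-endian bytes:
  [0]=0x34  [1]=0xd8

34 d8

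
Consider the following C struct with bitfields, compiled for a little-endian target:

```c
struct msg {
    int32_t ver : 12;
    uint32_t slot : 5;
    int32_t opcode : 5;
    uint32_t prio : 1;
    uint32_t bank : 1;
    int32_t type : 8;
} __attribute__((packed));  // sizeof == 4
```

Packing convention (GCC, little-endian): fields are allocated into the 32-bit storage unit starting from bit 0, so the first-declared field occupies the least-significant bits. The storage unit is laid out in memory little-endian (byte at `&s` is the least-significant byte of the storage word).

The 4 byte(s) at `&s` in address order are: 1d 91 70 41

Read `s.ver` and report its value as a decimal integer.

285

[0]=0x1d [1]=0x91 [2]=0x70 [3]=0x41 (little-endian) → word 0x4170911d
ver [0+:12] = (word>>0) & 0xfff = 285  ←
slot [12+:5] = (word>>12) & 0x1f = 9
opcode [17+:5] = (word>>17) & 0x1f = 24
prio [22+:1] = (word>>22) & 0x1 = 1
bank [23+:1] = (word>>23) & 0x1 = 0
type [24+:8] = (word>>24) & 0xff = 65
ver signed 12b, MSB=0: value = 285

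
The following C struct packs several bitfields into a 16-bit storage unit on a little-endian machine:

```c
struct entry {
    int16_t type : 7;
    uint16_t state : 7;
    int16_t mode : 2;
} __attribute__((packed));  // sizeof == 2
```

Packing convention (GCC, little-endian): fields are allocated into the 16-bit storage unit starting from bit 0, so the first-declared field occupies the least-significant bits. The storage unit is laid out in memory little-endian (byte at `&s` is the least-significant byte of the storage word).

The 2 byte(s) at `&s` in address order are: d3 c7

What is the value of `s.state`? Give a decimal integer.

[0]=0xd3 [1]=0xc7 (little-endian) → word 0xc7d3
type [0+:7] = (word>>0) & 0x7f = 83
state [7+:7] = (word>>7) & 0x7f = 15  ←
mode [14+:2] = (word>>14) & 0x3 = 3

15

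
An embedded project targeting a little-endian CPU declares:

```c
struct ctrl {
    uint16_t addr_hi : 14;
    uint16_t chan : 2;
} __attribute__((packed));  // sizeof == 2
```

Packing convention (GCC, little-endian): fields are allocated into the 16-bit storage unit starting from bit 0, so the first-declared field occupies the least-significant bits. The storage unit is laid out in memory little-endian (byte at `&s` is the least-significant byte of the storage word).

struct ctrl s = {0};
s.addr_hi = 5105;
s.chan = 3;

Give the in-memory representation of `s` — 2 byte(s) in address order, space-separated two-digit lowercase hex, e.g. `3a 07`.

addr_hi (14b) val=5105 bits=0x13f1 at bit 0: 0x13f1
chan (2b) val=3 bits=0x3 at bit 14: 0xd3f1
word = 0xd3f1 → little-endian bytes:
  [0]=0xf1  [1]=0xd3

f1 d3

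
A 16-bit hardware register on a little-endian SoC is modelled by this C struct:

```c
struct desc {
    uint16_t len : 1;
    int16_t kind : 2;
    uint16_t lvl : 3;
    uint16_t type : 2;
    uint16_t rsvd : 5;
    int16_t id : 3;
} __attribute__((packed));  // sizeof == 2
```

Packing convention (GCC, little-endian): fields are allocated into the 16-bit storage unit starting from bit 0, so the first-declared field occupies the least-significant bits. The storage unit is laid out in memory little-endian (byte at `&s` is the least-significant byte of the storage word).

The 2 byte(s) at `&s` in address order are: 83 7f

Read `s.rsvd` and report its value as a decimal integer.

31

[0]=0x83 [1]=0x7f (little-endian) → word 0x7f83
len [0+:1] = (word>>0) & 0x1 = 1
kind [1+:2] = (word>>1) & 0x3 = 1
lvl [3+:3] = (word>>3) & 0x7 = 0
type [6+:2] = (word>>6) & 0x3 = 2
rsvd [8+:5] = (word>>8) & 0x1f = 31  ←
id [13+:3] = (word>>13) & 0x7 = 3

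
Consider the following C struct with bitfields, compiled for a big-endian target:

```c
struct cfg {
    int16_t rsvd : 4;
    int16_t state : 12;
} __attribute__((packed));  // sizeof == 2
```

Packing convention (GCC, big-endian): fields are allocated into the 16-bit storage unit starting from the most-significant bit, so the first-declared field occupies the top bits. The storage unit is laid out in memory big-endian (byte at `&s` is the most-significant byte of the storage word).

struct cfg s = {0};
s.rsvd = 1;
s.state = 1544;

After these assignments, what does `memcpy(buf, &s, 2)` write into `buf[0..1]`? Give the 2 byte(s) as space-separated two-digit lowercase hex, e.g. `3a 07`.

rsvd (4b) val=1 bits=0x1 at bit 12: 0x1000
state (12b) val=1544 bits=0x608 at bit 0: 0x1608
word = 0x1608 → big-endian bytes:
  [0]=0x16  [1]=0x08

16 08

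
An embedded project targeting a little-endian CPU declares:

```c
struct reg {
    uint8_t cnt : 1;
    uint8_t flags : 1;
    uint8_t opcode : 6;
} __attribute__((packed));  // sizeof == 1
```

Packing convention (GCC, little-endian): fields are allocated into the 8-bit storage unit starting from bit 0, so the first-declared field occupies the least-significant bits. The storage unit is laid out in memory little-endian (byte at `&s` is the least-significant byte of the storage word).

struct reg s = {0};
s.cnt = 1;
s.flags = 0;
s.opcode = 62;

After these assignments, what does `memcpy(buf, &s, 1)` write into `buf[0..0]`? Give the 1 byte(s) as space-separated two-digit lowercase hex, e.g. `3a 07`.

cnt:1 = 1 → 0x1 << 0 → word 0x01
flags:1 = 0 → 0x0 << 1 → word 0x01
opcode:6 = 62 → 0x3e << 2 → word 0xf9
word = 0xf9 → little-endian bytes:
  [0]=0xf9

f9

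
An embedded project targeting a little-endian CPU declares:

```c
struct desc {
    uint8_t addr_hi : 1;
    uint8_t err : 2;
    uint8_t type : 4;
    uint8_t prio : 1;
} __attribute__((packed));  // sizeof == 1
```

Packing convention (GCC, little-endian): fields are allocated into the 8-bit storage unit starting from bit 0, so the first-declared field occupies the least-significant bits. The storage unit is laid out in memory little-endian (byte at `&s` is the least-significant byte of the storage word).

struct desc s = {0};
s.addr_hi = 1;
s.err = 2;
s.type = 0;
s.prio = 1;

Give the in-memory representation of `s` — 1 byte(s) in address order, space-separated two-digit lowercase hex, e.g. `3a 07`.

addr_hi (1b) val=1 bits=0x1 at bit 0: 0x01
err (2b) val=2 bits=0x2 at bit 1: 0x05
type (4b) val=0 bits=0x0 at bit 3: 0x05
prio (1b) val=1 bits=0x1 at bit 7: 0x85
word = 0x85 → little-endian bytes:
  [0]=0x85

85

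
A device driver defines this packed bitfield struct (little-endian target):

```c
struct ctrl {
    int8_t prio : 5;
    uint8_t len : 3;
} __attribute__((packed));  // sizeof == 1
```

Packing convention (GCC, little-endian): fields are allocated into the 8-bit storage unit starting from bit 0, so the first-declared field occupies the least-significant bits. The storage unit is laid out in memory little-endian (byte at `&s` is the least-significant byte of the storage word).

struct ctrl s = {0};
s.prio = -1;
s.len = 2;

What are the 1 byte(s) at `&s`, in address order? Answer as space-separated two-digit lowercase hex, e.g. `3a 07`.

prio (5b) val=-1 bits=0x1f at bit 0: 0x1f
len (3b) val=2 bits=0x2 at bit 5: 0x5f
word = 0x5f → little-endian bytes:
  [0]=0x5f

5f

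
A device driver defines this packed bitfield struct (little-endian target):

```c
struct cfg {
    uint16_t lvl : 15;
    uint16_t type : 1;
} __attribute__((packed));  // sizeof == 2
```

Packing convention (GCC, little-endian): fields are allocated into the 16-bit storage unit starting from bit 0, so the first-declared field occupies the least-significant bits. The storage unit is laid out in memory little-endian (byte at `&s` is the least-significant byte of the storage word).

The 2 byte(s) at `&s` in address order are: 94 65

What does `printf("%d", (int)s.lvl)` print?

26004

[0]=0x94 [1]=0x65 (little-endian) → word 0x6594
lvl [0+:15] = (word>>0) & 0x7fff = 26004  ←
type [15+:1] = (word>>15) & 0x1 = 0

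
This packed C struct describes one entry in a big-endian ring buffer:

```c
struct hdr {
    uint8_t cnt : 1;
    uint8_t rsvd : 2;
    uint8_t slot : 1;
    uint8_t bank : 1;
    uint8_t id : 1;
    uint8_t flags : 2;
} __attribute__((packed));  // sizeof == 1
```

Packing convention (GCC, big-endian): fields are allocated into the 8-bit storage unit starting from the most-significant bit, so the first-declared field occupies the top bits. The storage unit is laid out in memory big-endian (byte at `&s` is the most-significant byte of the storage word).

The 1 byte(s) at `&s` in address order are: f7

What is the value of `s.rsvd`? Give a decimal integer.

[0]=0xf7 (big-endian) → word 0xf7
cnt:1 @ bit 7 → (0xf7>>7)&0x1 = 0x1
rsvd:2 @ bit 5 → (0xf7>>5)&0x3 = 0x3  ←
slot:1 @ bit 4 → (0xf7>>4)&0x1 = 0x1
bank:1 @ bit 3 → (0xf7>>3)&0x1 = 0x0
id:1 @ bit 2 → (0xf7>>2)&0x1 = 0x1
flags:2 @ bit 0 → (0xf7>>0)&0x3 = 0x3

3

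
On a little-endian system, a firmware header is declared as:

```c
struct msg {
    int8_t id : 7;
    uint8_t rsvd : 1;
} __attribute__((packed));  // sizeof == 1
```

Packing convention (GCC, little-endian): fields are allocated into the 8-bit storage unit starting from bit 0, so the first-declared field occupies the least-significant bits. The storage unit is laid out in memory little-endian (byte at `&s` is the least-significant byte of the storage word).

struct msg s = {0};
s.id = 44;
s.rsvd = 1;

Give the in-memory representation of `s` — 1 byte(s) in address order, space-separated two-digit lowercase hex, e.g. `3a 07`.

id:7 = 44 → 0x2c << 0 → word 0x2c
rsvd:1 = 1 → 0x1 << 7 → word 0xac
word = 0xac → little-endian bytes:
  [0]=0xac

ac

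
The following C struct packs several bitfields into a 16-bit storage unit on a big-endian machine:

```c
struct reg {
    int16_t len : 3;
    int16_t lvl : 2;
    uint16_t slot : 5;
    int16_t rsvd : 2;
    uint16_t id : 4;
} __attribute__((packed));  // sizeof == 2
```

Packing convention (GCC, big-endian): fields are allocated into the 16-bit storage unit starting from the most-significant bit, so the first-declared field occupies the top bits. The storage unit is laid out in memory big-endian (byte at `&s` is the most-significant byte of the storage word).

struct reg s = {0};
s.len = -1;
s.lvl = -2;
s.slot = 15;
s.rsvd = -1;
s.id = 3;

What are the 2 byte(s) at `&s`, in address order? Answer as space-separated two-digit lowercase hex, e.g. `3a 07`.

f3 f3

len:3 = -1 → 0x7 << 13 → word 0xe000
lvl:2 = -2 → 0x2 << 11 → word 0xf000
slot:5 = 15 → 0xf << 6 → word 0xf3c0
rsvd:2 = -1 → 0x3 << 4 → word 0xf3f0
id:4 = 3 → 0x3 << 0 → word 0xf3f3
word = 0xf3f3 → big-endian bytes:
  [0]=0xf3  [1]=0xf3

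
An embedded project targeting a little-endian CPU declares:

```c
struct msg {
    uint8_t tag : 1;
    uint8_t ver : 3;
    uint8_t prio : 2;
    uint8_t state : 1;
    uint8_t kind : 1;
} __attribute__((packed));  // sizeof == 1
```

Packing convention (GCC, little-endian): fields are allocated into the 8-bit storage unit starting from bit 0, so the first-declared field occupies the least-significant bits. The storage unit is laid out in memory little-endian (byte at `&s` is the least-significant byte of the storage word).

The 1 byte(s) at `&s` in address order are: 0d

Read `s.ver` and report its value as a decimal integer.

[0]=0x0d (little-endian) → word 0x0d
tag [0+:1] = (word>>0) & 0x1 = 1
ver [1+:3] = (word>>1) & 0x7 = 6  ←
prio [4+:2] = (word>>4) & 0x3 = 0
state [6+:1] = (word>>6) & 0x1 = 0
kind [7+:1] = (word>>7) & 0x1 = 0

6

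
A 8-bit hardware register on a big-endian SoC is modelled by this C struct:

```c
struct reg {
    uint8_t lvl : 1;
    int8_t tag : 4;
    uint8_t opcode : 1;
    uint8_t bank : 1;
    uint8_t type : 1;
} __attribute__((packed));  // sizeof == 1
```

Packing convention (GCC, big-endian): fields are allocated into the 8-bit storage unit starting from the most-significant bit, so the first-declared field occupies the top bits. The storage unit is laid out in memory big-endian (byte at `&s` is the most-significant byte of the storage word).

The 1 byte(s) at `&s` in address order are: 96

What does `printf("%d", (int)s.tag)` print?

[0]=0x96 (big-endian) → word 0x96
lvl [7+:1] = (word>>7) & 0x1 = 1
tag [3+:4] = (word>>3) & 0xf = 2  ←
opcode [2+:1] = (word>>2) & 0x1 = 1
bank [1+:1] = (word>>1) & 0x1 = 1
type [0+:1] = (word>>0) & 0x1 = 0
tag signed 4b, MSB=0: value = 2

2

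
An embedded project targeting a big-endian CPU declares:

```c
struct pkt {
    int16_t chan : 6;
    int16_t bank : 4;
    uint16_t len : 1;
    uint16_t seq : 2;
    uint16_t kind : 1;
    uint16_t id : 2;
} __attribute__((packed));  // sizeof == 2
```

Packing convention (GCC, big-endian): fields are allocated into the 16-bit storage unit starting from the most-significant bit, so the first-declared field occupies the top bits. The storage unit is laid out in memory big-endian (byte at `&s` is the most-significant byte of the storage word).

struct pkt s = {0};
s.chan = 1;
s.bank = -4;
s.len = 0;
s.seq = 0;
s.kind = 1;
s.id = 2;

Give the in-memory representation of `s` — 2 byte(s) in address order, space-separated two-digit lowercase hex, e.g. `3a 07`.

07 06

chan (6b) val=1 bits=0x1 at bit 10: 0x0400
bank (4b) val=-4 bits=0xc at bit 6: 0x0700
len (1b) val=0 bits=0x0 at bit 5: 0x0700
seq (2b) val=0 bits=0x0 at bit 3: 0x0700
kind (1b) val=1 bits=0x1 at bit 2: 0x0704
id (2b) val=2 bits=0x2 at bit 0: 0x0706
word = 0x0706 → big-endian bytes:
  [0]=0x07  [1]=0x06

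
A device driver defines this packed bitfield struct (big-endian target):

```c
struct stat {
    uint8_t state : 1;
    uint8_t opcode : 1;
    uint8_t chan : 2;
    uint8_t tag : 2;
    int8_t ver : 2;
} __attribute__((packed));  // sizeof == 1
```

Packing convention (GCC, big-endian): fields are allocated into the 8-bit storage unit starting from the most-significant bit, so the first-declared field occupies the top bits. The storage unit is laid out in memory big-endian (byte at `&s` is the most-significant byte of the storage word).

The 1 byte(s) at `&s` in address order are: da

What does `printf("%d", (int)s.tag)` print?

2

[0]=0xda (big-endian) → word 0xda
state [7+:1] = (word>>7) & 0x1 = 1
opcode [6+:1] = (word>>6) & 0x1 = 1
chan [4+:2] = (word>>4) & 0x3 = 1
tag [2+:2] = (word>>2) & 0x3 = 2  ←
ver [0+:2] = (word>>0) & 0x3 = 2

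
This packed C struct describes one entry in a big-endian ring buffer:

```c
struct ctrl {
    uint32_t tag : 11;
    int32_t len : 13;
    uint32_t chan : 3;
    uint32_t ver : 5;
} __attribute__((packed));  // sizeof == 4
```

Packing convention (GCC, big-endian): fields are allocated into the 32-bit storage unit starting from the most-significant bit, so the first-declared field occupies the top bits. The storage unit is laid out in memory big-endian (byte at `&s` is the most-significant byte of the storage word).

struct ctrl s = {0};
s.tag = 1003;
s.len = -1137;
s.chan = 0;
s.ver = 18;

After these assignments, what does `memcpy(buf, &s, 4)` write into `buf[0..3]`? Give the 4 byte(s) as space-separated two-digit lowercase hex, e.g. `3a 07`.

[21+:11] tag=1003 & 0x7ff = 0x3eb; word=0x7d600000
[8+:13] len=-1137 & 0x1fff = 0x1b8f; word=0x7d7b8f00
[5+:3] chan=0 & 0x7 = 0x0; word=0x7d7b8f00
[0+:5] ver=18 & 0x1f = 0x12; word=0x7d7b8f12
word = 0x7d7b8f12 → big-endian bytes:
  [0]=0x7d  [1]=0x7b  [2]=0x8f  [3]=0x12

7d 7b 8f 12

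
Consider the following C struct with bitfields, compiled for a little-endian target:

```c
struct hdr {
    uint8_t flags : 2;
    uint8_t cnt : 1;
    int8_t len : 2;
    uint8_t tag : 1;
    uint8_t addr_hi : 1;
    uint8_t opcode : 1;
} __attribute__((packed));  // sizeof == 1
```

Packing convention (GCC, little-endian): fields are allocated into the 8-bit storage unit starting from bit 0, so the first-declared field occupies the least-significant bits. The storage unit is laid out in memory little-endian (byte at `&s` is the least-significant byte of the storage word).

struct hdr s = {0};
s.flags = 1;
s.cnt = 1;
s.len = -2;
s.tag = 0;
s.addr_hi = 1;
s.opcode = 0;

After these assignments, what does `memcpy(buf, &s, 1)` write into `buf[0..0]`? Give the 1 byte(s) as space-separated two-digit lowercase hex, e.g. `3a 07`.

flags:2 = 1 → 0x1 << 0 → word 0x01
cnt:1 = 1 → 0x1 << 2 → word 0x05
len:2 = -2 → 0x2 << 3 → word 0x15
tag:1 = 0 → 0x0 << 5 → word 0x15
addr_hi:1 = 1 → 0x1 << 6 → word 0x55
opcode:1 = 0 → 0x0 << 7 → word 0x55
word = 0x55 → little-endian bytes:
  [0]=0x55

55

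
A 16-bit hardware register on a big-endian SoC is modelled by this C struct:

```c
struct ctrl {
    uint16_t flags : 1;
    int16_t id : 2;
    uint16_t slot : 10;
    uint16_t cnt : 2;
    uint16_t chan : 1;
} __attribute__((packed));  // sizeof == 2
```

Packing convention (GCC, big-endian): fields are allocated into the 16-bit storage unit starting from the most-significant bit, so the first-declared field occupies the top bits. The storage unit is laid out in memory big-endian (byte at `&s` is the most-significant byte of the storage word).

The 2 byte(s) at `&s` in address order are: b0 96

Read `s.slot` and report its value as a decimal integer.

[0]=0xb0 [1]=0x96 (big-endian) → word 0xb096
flags [15+:1] = (word>>15) & 0x1 = 1
id [13+:2] = (word>>13) & 0x3 = 1
slot [3+:10] = (word>>3) & 0x3ff = 530  ←
cnt [1+:2] = (word>>1) & 0x3 = 3
chan [0+:1] = (word>>0) & 0x1 = 0

530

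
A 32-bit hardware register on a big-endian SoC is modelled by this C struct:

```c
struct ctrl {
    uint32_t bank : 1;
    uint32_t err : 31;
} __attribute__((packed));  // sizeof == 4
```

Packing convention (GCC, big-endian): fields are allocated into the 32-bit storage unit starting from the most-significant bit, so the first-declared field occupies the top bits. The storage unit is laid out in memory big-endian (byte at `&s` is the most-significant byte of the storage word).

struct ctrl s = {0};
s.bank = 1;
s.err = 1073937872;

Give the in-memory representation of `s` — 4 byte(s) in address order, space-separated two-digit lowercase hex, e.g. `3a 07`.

[31+:1] bank=1 & 0x1 = 0x1; word=0x80000000
[0+:31] err=1073937872 & 0x7fffffff = 0x4002fdd0; word=0xc002fdd0
word = 0xc002fdd0 → big-endian bytes:
  [0]=0xc0  [1]=0x02  [2]=0xfd  [3]=0xd0

c0 02 fd d0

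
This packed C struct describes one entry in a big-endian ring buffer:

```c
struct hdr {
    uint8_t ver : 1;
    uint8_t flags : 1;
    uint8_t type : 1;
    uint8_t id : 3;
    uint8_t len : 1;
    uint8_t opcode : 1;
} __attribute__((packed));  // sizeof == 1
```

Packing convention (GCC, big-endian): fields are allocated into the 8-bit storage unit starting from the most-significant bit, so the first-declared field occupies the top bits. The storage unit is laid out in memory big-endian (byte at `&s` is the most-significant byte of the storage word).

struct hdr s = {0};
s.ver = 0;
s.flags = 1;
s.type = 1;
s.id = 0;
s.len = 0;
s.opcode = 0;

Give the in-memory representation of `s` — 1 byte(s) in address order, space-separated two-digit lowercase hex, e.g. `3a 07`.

60

ver:1 = 0 → 0x0 << 7 → word 0x00
flags:1 = 1 → 0x1 << 6 → word 0x40
type:1 = 1 → 0x1 << 5 → word 0x60
id:3 = 0 → 0x0 << 2 → word 0x60
len:1 = 0 → 0x0 << 1 → word 0x60
opcode:1 = 0 → 0x0 << 0 → word 0x60
word = 0x60 → big-endian bytes:
  [0]=0x60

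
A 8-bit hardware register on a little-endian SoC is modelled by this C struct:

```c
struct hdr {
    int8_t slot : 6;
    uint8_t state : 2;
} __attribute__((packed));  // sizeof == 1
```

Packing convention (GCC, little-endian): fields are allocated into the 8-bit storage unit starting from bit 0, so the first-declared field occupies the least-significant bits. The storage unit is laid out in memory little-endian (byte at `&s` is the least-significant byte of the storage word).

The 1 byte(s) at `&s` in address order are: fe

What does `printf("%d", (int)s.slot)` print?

-2

[0]=0xfe (little-endian) → word 0xfe
slot [0+:6] = (word>>0) & 0x3f = 62  ←
state [6+:2] = (word>>6) & 0x3 = 3
slot signed 6b, MSB=1: 62 - 64 = -2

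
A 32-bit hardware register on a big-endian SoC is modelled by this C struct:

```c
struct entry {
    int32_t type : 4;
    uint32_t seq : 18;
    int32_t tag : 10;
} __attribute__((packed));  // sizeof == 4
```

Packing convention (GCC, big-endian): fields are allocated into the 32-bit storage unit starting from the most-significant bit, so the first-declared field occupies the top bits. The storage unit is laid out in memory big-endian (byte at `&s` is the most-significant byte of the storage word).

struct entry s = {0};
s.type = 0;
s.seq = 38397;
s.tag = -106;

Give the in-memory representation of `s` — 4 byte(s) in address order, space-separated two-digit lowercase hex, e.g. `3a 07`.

type (4b) val=0 bits=0x0 at bit 28: 0x00000000
seq (18b) val=38397 bits=0x95fd at bit 10: 0x0257f400
tag (10b) val=-106 bits=0x396 at bit 0: 0x0257f796
word = 0x0257f796 → big-endian bytes:
  [0]=0x02  [1]=0x57  [2]=0xf7  [3]=0x96

02 57 f7 96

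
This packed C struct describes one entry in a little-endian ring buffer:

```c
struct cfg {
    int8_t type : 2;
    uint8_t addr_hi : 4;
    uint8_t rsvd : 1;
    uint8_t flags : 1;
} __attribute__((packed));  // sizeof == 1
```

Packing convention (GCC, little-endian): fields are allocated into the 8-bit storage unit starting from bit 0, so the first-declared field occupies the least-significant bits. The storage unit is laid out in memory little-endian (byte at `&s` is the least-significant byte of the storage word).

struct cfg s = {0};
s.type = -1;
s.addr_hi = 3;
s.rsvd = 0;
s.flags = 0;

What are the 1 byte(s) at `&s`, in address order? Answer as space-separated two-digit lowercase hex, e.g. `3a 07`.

0f

[0+:2] type=-1 & 0x3 = 0x3; word=0x03
[2+:4] addr_hi=3 & 0xf = 0x3; word=0x0f
[6+:1] rsvd=0 & 0x1 = 0x0; word=0x0f
[7+:1] flags=0 & 0x1 = 0x0; word=0x0f
word = 0x0f → little-endian bytes:
  [0]=0x0f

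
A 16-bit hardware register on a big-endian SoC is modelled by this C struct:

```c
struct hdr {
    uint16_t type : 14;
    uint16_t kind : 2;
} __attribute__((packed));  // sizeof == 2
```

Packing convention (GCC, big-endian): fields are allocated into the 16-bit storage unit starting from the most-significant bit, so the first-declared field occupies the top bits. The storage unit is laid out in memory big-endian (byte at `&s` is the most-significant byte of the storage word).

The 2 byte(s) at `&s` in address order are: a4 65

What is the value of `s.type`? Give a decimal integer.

[0]=0xa4 [1]=0x65 (big-endian) → word 0xa465
type [2+:14] = (word>>2) & 0x3fff = 10521  ←
kind [0+:2] = (word>>0) & 0x3 = 1

10521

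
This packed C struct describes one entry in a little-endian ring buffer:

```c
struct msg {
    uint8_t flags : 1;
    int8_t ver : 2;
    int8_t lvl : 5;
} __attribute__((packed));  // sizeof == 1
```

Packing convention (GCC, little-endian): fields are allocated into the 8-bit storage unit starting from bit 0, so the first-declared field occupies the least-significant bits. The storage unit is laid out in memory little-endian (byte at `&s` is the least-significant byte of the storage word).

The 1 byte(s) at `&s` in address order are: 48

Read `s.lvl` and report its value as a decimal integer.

[0]=0x48 (little-endian) → word 0x48
flags [0+:1] = (word>>0) & 0x1 = 0
ver [1+:2] = (word>>1) & 0x3 = 0
lvl [3+:5] = (word>>3) & 0x1f = 9  ←
lvl signed 5b, MSB=0: value = 9

9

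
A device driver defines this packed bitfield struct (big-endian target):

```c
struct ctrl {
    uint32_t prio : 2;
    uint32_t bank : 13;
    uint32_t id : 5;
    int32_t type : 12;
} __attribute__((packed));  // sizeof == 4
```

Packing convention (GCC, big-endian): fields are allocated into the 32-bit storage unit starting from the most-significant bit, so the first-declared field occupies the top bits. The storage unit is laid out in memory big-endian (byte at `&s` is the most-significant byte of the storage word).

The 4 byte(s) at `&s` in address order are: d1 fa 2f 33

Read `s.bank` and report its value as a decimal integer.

2301

[0]=0xd1 [1]=0xfa [2]=0x2f [3]=0x33 (big-endian) → word 0xd1fa2f33
prio [30+:2] = (word>>30) & 0x3 = 3
bank [17+:13] = (word>>17) & 0x1fff = 2301  ←
id [12+:5] = (word>>12) & 0x1f = 2
type [0+:12] = (word>>0) & 0xfff = 3891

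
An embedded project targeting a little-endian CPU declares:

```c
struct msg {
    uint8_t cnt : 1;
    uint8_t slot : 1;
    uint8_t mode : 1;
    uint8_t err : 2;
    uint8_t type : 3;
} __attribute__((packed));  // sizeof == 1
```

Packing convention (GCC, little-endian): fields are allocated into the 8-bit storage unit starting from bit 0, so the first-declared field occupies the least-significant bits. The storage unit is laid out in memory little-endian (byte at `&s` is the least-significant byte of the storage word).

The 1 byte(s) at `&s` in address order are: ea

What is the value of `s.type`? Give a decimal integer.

[0]=0xea (little-endian) → word 0xea
cnt [0+:1] = (word>>0) & 0x1 = 0
slot [1+:1] = (word>>1) & 0x1 = 1
mode [2+:1] = (word>>2) & 0x1 = 0
err [3+:2] = (word>>3) & 0x3 = 1
type [5+:3] = (word>>5) & 0x7 = 7  ←

7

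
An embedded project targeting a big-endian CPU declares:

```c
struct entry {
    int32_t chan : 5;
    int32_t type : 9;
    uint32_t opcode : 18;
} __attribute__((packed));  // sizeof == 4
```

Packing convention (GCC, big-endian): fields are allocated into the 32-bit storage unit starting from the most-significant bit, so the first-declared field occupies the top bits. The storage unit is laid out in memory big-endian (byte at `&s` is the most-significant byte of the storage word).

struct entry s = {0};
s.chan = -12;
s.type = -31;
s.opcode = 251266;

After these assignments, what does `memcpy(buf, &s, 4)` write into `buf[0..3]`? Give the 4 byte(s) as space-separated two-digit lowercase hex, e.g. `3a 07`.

a7 87 d5 82

chan (5b) val=-12 bits=0x14 at bit 27: 0xa0000000
type (9b) val=-31 bits=0x1e1 at bit 18: 0xa7840000
opcode (18b) val=251266 bits=0x3d582 at bit 0: 0xa787d582
word = 0xa787d582 → big-endian bytes:
  [0]=0xa7  [1]=0x87  [2]=0xd5  [3]=0x82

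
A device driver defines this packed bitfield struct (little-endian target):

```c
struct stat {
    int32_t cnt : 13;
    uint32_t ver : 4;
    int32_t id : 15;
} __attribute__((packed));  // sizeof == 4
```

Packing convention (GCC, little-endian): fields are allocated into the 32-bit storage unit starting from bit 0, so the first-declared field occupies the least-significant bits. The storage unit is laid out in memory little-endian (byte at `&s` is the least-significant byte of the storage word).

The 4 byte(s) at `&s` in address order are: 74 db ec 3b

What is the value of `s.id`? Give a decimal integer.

7670

[0]=0x74 [1]=0xdb [2]=0xec [3]=0x3b (little-endian) → word 0x3becdb74
cnt [0+:13] = (word>>0) & 0x1fff = 7028
ver [13+:4] = (word>>13) & 0xf = 6
id [17+:15] = (word>>17) & 0x7fff = 7670  ←
id signed 15b, MSB=0: value = 7670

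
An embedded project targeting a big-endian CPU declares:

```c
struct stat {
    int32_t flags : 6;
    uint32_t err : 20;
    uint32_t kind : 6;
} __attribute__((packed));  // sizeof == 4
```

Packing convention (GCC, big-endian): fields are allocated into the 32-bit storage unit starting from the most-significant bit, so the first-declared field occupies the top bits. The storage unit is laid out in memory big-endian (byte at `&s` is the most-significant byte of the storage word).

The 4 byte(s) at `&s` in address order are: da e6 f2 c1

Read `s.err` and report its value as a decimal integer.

[0]=0xda [1]=0xe6 [2]=0xf2 [3]=0xc1 (big-endian) → word 0xdae6f2c1
flags:6 @ bit 26 → (0xdae6f2c1>>26)&0x3f = 0x36
err:20 @ bit 6 → (0xdae6f2c1>>6)&0xfffff = 0xb9bcb  ←
kind:6 @ bit 0 → (0xdae6f2c1>>0)&0x3f = 0x1

760779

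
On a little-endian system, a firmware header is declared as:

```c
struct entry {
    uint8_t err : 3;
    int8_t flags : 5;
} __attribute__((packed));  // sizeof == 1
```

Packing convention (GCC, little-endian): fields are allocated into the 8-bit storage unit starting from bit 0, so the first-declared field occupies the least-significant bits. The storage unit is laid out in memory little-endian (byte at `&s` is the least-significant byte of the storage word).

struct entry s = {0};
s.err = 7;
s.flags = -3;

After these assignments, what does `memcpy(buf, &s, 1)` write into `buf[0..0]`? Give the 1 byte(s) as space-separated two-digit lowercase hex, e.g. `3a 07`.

[0+:3] err=7 & 0x7 = 0x7; word=0x07
[3+:5] flags=-3 & 0x1f = 0x1d; word=0xef
word = 0xef → little-endian bytes:
  [0]=0xef

ef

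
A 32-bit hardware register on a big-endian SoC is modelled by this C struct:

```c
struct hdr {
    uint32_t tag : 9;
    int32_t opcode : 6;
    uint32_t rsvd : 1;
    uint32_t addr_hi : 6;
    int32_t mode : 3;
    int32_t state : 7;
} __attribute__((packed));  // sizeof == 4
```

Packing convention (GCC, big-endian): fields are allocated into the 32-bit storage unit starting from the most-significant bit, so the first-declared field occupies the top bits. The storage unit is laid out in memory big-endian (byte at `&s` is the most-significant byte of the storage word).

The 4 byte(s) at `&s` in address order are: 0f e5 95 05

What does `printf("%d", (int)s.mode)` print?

2

[0]=0x0f [1]=0xe5 [2]=0x95 [3]=0x05 (big-endian) → word 0x0fe59505
tag:9 @ bit 23 → (0x0fe59505>>23)&0x1ff = 0x1f
opcode:6 @ bit 17 → (0x0fe59505>>17)&0x3f = 0x32
rsvd:1 @ bit 16 → (0x0fe59505>>16)&0x1 = 0x1
addr_hi:6 @ bit 10 → (0x0fe59505>>10)&0x3f = 0x25
mode:3 @ bit 7 → (0x0fe59505>>7)&0x7 = 0x2  ←
state:7 @ bit 0 → (0x0fe59505>>0)&0x7f = 0x5
mode signed 3b, MSB=0: value = 2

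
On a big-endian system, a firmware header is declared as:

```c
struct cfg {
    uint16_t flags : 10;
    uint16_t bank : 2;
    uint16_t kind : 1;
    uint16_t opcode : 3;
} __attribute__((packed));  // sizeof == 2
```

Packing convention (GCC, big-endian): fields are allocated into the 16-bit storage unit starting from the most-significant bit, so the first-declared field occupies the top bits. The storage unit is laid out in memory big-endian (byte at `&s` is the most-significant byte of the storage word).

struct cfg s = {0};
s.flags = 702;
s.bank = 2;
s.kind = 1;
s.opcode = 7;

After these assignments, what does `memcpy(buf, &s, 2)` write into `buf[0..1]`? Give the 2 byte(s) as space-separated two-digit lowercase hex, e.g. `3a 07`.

flags:10 = 702 → 0x2be << 6 → word 0xaf80
bank:2 = 2 → 0x2 << 4 → word 0xafa0
kind:1 = 1 → 0x1 << 3 → word 0xafa8
opcode:3 = 7 → 0x7 << 0 → word 0xafaf
word = 0xafaf → big-endian bytes:
  [0]=0xaf  [1]=0xaf

af af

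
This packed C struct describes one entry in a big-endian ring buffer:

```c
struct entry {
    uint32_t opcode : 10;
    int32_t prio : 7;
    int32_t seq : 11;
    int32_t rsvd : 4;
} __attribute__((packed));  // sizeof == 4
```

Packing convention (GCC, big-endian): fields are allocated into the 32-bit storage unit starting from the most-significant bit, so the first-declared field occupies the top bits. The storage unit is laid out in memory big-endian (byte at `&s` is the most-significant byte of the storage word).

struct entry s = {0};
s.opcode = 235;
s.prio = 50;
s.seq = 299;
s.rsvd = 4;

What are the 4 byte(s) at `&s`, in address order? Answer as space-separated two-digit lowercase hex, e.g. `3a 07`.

3a d9 12 b4

[22+:10] opcode=235 & 0x3ff = 0xeb; word=0x3ac00000
[15+:7] prio=50 & 0x7f = 0x32; word=0x3ad90000
[4+:11] seq=299 & 0x7ff = 0x12b; word=0x3ad912b0
[0+:4] rsvd=4 & 0xf = 0x4; word=0x3ad912b4
word = 0x3ad912b4 → big-endian bytes:
  [0]=0x3a  [1]=0xd9  [2]=0x12  [3]=0xb4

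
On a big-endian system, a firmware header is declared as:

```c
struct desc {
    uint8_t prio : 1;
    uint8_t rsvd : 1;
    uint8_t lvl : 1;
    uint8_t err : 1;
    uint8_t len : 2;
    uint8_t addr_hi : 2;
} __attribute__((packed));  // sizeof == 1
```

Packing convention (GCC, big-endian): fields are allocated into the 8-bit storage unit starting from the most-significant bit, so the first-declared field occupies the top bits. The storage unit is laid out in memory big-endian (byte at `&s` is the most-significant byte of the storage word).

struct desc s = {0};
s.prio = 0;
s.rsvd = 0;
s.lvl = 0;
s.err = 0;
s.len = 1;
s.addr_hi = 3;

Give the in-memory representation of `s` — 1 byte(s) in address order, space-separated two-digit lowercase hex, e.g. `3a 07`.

07

prio (1b) val=0 bits=0x0 at bit 7: 0x00
rsvd (1b) val=0 bits=0x0 at bit 6: 0x00
lvl (1b) val=0 bits=0x0 at bit 5: 0x00
err (1b) val=0 bits=0x0 at bit 4: 0x00
len (2b) val=1 bits=0x1 at bit 2: 0x04
addr_hi (2b) val=3 bits=0x3 at bit 0: 0x07
word = 0x07 → big-endian bytes:
  [0]=0x07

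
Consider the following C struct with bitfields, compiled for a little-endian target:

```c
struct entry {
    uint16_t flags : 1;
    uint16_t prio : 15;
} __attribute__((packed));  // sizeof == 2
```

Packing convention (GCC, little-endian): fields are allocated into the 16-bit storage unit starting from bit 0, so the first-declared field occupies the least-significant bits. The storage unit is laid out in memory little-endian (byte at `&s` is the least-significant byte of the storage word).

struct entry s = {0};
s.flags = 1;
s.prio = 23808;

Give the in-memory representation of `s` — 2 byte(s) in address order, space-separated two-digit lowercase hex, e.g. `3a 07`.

[0+:1] flags=1 & 0x1 = 0x1; word=0x0001
[1+:15] prio=23808 & 0x7fff = 0x5d00; word=0xba01
word = 0xba01 → little-endian bytes:
  [0]=0x01  [1]=0xba

01 ba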